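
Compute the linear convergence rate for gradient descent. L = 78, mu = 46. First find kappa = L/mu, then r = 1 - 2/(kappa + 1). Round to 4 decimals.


Step 1: Compute the condition number.
kappa = L/mu = 78/46 = 1.6957
Step 2: Compute the convergence rate.
r = 1 - 2/(kappa + 1) = 1 - 2*mu/(L + mu) = (L - mu)/(L + mu) = 32/124 = 0.2581


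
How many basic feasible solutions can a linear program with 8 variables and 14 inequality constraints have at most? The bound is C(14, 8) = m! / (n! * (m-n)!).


Each vertex corresponds to some choice of n active constraints out of m, so the number of vertices is at most C(m, n) = m! / (n!(m-n)!).
m = 14, n = 8
Numerator: 14 * 13 * 12 * 11 * 10 * 9 * 8 * 7
Denominator: 8! = 40320
C(14, 8) = 3003


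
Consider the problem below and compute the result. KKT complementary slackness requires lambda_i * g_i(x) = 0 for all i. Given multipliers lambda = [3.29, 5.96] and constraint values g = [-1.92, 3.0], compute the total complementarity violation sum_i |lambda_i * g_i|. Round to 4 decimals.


KKT complementary slackness check:
lambda_1 * g_1 = 3.29 * -1.92 = -6.3168
lambda_2 * g_2 = 5.96 * 3.0 = 17.88
Total violation = 6.3168 + 17.88 = 24.1968


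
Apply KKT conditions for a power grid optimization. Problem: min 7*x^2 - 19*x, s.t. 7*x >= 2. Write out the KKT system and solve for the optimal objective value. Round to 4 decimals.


Step 1: Try lambda = 0 (constraint inactive).
Stationarity: 2*7*x - 19 = 0
x* = 19/(2*7) = 19/14 = 1.3571 (rounded; the exact value 19/14 is used below)
Check constraint: 7*1.3571 = 9.4997 >= 2 -- satisfied.
Step 2: Compute optimal value.
f(x*) = 7*(19/14)^2 - 19*(19/14) = -12.8929


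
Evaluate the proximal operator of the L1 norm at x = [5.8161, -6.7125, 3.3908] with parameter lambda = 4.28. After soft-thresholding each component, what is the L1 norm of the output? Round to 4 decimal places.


Soft-thresholding with lambda = 4.28:
prox(5.8161) = sign(5.8161)*max(|5.8161| - 4.28, 0) = 1.5361
prox(-6.7125) = sign(-6.7125)*max(|-6.7125| - 4.28, 0) = -2.4325
prox(3.3908) = sign(3.3908)*max(|3.3908| - 4.28, 0) = 0.0
prox(x) = [1.5361, -2.4325, 0.0]
||prox(x)||_1 = 1.5361 + 2.4325 + 0.0 = 3.9686


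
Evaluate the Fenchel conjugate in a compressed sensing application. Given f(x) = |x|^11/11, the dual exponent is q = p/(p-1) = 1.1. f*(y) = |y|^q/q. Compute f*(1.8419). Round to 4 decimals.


The conjugate exponent q satisfies 1/p + 1/q = 1.
p = 11, so q = 11/(11 - 1) = 1.1
|y|^q = 1.8419^1.1 = 1.9579
f*(1.8419) = 1.9579 / 1.1 = 1.7799


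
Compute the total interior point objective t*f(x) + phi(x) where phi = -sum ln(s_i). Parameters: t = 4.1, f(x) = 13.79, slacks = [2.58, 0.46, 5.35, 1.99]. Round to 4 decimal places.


Step 1: Compute log-barrier.
ln values: [0.9478, -0.7765, 1.6771, 0.6881]
phi = -(0.9478 - 0.7765 + 1.6771 + 0.6881) = -2.5365
Step 2: Compute augmented objective.
t*f(x) = 4.1*13.79 = 56.539
Total = 56.539 - 2.5365 = 54.0025


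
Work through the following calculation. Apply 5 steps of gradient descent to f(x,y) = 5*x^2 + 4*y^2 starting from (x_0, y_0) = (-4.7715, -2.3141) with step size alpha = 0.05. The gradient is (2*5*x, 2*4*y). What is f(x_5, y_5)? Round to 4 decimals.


Gradient descent on f(x,y) = 5*x^2 + 4*y^2.
Starting point: (-4.7715, -2.3141), alpha = 0.05
Step 1: grad_x = 2*5*-4.7715 = -47.715, grad_y = 2*4*-2.3141 = -18.5128
  x_1 = -4.7715 - 0.05*-47.715 = -2.3858
  y_1 = -2.3141 - 0.05*-18.5128 = -1.3885
Step 2: grad_x = 2*5*-2.3858 = -23.8575, grad_y = 2*4*-1.3885 = -11.1077
  x_2 = -2.3858 - 0.05*-23.8575 = -1.1929
  y_2 = -1.3885 - 0.05*-11.1077 = -0.8331
Step 3: grad_x = 2*5*-1.1929 = -11.9288, grad_y = 2*4*-0.8331 = -6.6646
  x_3 = -1.1929 - 0.05*-11.9288 = -0.5964
  y_3 = -0.8331 - 0.05*-6.6646 = -0.4998
Step 4: grad_x = 2*5*-0.5964 = -5.9644, grad_y = 2*4*-0.4998 = -3.9988
  x_4 = -0.5964 - 0.05*-5.9644 = -0.2982
  y_4 = -0.4998 - 0.05*-3.9988 = -0.2999
Step 5: grad_x = 2*5*-0.2982 = -2.9822, grad_y = 2*4*-0.2999 = -2.3993
  x_5 = -0.2982 - 0.05*-2.9822 = -0.1491
  y_5 = -0.2999 - 0.05*-2.3993 = -0.1799
f(-0.1491, -0.1799) = 5*(-0.1491)^2 + 4*(-0.1799)^2 = 0.2407


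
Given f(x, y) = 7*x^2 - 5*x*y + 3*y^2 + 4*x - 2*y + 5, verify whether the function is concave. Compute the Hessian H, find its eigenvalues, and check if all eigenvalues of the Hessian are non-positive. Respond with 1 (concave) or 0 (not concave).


The Hessian of f(x,y) = 7*x^2 - 5*x*y + 3*y^2 + 4*x - 2*y + 5 is:
H = [[14, -5], [-5, 6]]
Trace = 14 + 6 = 20
Determinant = 14*6 - (-5)^2 = 59
Discriminant = (20)^2 - 4*59 = 164.0
Eigenvalues: lambda_1 = 3.5969, lambda_2 = 16.4031
The function is not concave.

0


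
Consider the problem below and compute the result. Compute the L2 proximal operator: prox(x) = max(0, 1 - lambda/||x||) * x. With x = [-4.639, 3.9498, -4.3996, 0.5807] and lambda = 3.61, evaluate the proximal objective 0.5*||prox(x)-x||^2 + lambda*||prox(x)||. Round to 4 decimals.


Step 1: Compute ||x||.
||x|| = 7.5376
Step 2: Compute scaling factor.
scale = max(0, 1 - 3.61/7.5376) = 0.5211
Step 3: prox(x) = [-2.4172, 2.0581, -2.2925, 0.3026]
||prox(x)|| = 3.9276
Step 4: Proximal objective.
0.5*||prox-x||^2 = 6.5161
lambda*||prox|| = 14.1786
Total = 20.6946


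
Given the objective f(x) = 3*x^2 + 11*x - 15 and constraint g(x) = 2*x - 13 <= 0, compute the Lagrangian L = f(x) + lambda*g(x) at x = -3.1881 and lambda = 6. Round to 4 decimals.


Step 1: Evaluate f(x).
f(-3.1881) = 3*(-3.1881)^2 + 11*(-3.1881) - 15 = -19.5772
Step 2: Evaluate g(x).
g(-3.1881) = 2*-3.1881 - 13 = -19.3762
Step 3: Compute Lagrangian.
L = -19.5772 + 6*-19.3762 = -135.8344


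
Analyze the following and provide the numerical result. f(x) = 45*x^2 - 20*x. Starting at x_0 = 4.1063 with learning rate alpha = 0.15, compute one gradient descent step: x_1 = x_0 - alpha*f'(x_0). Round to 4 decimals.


We compute the gradient at x_0 and apply the update.
f'(x) = 90*x - 20
f'(4.1063) = 90*4.1063 - 20 = 349.567
x_1 = 4.1063 - 0.15*349.567 = -48.3288


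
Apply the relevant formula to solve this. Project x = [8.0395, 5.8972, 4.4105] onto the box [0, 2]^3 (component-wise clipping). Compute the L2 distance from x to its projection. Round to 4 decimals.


Project each component onto [0, 2].
clip(8.0395) = 2.0, clip(5.8972) = 2.0, clip(4.4105) = 2.0
Projection = [2.0, 2.0, 2.0]
Squared diffs: [36.4756, 15.1882, 5.8105]
Distance = sqrt(57.4743) = 7.5812


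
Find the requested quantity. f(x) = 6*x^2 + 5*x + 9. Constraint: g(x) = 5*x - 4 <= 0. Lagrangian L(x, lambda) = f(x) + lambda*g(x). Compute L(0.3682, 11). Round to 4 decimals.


Step 1: Evaluate f(x).
f(0.3682) = 6*0.3682^2 + 5*0.3682 + 9 = 11.6544
Step 2: Evaluate g(x).
g(0.3682) = 5*0.3682 - 4 = -2.159
Step 3: Compute Lagrangian.
L = 11.6544 + 11*-2.159 = -12.0946


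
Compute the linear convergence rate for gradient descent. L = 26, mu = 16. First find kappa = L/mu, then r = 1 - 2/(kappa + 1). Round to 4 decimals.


Step 1: Compute the condition number.
kappa = L/mu = 26/16 = 1.625
Step 2: Compute the convergence rate.
r = 1 - 2/(kappa + 1) = 1 - 2*mu/(L + mu) = (L - mu)/(L + mu) = 10/42 = 0.2381


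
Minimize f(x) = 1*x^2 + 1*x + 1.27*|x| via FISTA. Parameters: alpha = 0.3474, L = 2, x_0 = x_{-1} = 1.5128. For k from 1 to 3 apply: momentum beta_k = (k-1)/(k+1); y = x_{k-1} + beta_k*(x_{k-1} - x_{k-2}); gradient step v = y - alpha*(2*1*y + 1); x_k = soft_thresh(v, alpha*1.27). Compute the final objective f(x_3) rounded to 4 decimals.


FISTA on f(x) = 1*x^2 + 1*x + 1.27*|x|
L = 2, alpha = 0.3474
Iteration 1: beta = 0.0, y = 1.5128 + 0.0*(1.5128 - 1.5128) = 1.5128
  grad(y) = 4.0256, v = y - alpha*grad = 0.1143
  prox(v) = soft_thresh(0.1143, 0.4412) = 0.0
Iteration 2: beta = 0.3333, y = 0.0 + 0.3333*(0.0 - 1.5128) = -0.5043
  grad(y) = -0.0085, v = y - alpha*grad = -0.5013
  prox(v) = soft_thresh(-0.5013, 0.4412) = -0.0601
Iteration 3: beta = 0.5, y = -0.0601 + 0.5*(-0.0601 - 0.0) = -0.0902
  grad(y) = 0.8197, v = y - alpha*grad = -0.3749
  prox(v) = soft_thresh(-0.3749, 0.4412) = 0.0
f(x_3) = 1*0.0^2 + 1*0.0 + 1.27*|0.0| = 0.0


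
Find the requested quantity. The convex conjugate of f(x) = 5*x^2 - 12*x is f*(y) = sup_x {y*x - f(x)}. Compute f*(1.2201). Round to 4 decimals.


f*(y) = sup_x {y*x - a*x^2 - b*x} = sup_x {(y-b)*x - a*x^2}
FOC: (y - b) - 2a*x = 0 => x* = (y - b)/(2a)
x* = (1.2201 + 12)/(2*5) = 1.322
f*(1.2201) = (y-b)^2/(4a) = (1.2201 + 12)^2/(4*5)
= 174.771/20 = 8.7386


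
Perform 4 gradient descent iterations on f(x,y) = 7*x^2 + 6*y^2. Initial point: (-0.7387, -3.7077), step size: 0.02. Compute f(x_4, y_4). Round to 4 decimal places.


Gradient descent on f(x,y) = 7*x^2 + 6*y^2.
Starting point: (-0.7387, -3.7077), alpha = 0.02
Step 1: grad_x = 2*7*-0.7387 = -10.3418, grad_y = 2*6*-3.7077 = -44.4924
  x_1 = -0.7387 - 0.02*-10.3418 = -0.5319
  y_1 = -3.7077 - 0.02*-44.4924 = -2.8179
Step 2: grad_x = 2*7*-0.5319 = -7.4461, grad_y = 2*6*-2.8179 = -33.8142
  x_2 = -0.5319 - 0.02*-7.4461 = -0.3829
  y_2 = -2.8179 - 0.02*-33.8142 = -2.1416
Step 3: grad_x = 2*7*-0.3829 = -5.3612, grad_y = 2*6*-2.1416 = -25.6988
  x_3 = -0.3829 - 0.02*-5.3612 = -0.2757
  y_3 = -2.1416 - 0.02*-25.6988 = -1.6276
Step 4: grad_x = 2*7*-0.2757 = -3.8601, grad_y = 2*6*-1.6276 = -19.5311
  x_4 = -0.2757 - 0.02*-3.8601 = -0.1985
  y_4 = -1.6276 - 0.02*-19.5311 = -1.237
f(-0.1985, -1.237) = 7*(-0.1985)^2 + 6*(-1.237)^2 = 9.4564


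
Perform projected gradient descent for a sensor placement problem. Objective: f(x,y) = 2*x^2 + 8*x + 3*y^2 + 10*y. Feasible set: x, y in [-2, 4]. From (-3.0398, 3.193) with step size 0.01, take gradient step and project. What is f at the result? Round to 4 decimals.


Step 1: Compute gradient at (-3.0398, 3.193).
grad_x = 2*2*-3.0398 + 8 = -4.1592
grad_y = 2*3*3.193 + 10 = 29.158
Step 2: Gradient step.
x_raw = -3.0398 - 0.01*-4.1592 = -2.9982
y_raw = 3.193 - 0.01*29.158 = 2.9014
Step 3: Project onto [-2, 4].
x_proj = clip(-2.9982) = -2.0
y_proj = clip(2.9014) = 2.9014
Step 4: Evaluate f.
f(-2.0, 2.9014) = 46.2689


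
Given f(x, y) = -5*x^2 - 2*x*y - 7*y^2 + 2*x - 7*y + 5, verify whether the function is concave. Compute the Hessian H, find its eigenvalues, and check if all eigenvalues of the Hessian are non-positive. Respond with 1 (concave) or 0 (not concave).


The Hessian of f(x,y) = -5*x^2 - 2*x*y - 7*y^2 + 2*x - 7*y + 5 is:
H = [[-10, -2], [-2, -14]]
Trace = -10 - 14 = -24
Determinant = -10*-14 - (-2)^2 = 136
Discriminant = (-24)^2 - 4*136 = 32.0
Eigenvalues: lambda_1 = -14.8284, lambda_2 = -9.1716
The function is concave.

1


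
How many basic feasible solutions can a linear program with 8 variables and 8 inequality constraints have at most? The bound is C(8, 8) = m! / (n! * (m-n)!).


Each vertex corresponds to some choice of n active constraints out of m, so the number of vertices is at most C(m, n) = m! / (n!(m-n)!).
m = 8, n = 8
Numerator: 8 * 7 * 6 * 5 * 4 * 3 * 2 * 1
Denominator: 8! = 40320
C(8, 8) = 1


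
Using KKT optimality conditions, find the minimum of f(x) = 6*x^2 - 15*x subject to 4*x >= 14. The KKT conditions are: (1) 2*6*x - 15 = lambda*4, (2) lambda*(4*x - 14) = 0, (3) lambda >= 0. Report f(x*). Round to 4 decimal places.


Step 1: Try lambda = 0 (constraint inactive).
x_unc = 15/(2*6) = 1.25
Check: 4*1.25 = 5.0 < 14 -- violated!
Step 2: Constraint must be active: 4*x = 14
x* = 14/4 = 3.5
lambda = (2*6*3.5 - 15)/4 = 6.75
Step 3: Compute optimal value.
f(x*) = 6*3.5^2 - 15*3.5 = 21.0


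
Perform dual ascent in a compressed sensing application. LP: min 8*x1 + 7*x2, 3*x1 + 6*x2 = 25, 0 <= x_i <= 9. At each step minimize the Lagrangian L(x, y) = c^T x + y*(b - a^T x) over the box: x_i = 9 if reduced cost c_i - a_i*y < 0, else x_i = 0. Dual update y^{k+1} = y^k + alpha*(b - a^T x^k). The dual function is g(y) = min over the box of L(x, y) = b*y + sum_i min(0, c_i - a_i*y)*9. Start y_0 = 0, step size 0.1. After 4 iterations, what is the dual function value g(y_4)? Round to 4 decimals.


Dual ascent for LP: min 8*x1 + 7*x2, 3*x1 + 6*x2 = 25, 0 <= x_i <= 9
Step 1: y^k = 0.0, reduced costs: (8.0, 7.0)
  x^k = (0.0, 0.0), subgradient = b - a^T x = 25.0
  y^{k+1} = 0.0 + 0.1*25.0 = 2.5
Step 2: y^k = 2.5, reduced costs: (0.5, -8.0)
  x^k = (0.0, 9.0), subgradient = b - a^T x = -29.0
  y^{k+1} = 2.5 + 0.1*-29.0 = -0.4
Step 3: y^k = -0.4, reduced costs: (9.2, 9.4)
  x^k = (0.0, 0.0), subgradient = b - a^T x = 25.0
  y^{k+1} = -0.4 + 0.1*25.0 = 2.1
Step 4: y^k = 2.1, reduced costs: (1.7, -5.6)
  x^k = (0.0, 9.0), subgradient = b - a^T x = -29.0
  y^{k+1} = 2.1 + 0.1*-29.0 = -0.8
Dual objective at y_4 = -0.8: reduced costs (10.4, 11.8), box minimizer x = (0.0, 0.0)
g(y_4) = b*y + (c1 - a1*y)*x1 + (c2 - a2*y)*x2 = 25*(-0.8) + 10.4*0.0 + 11.8*0.0 = -20.0 + 0.0 + 0.0 = -20.0


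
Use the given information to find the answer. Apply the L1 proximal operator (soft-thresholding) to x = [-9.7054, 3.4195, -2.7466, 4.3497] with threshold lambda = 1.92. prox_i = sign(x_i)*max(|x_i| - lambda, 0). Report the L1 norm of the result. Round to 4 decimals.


Soft-thresholding with lambda = 1.92:
prox(-9.7054) = sign(-9.7054)*max(|-9.7054| - 1.92, 0) = -7.7854
prox(3.4195) = sign(3.4195)*max(|3.4195| - 1.92, 0) = 1.4995
prox(-2.7466) = sign(-2.7466)*max(|-2.7466| - 1.92, 0) = -0.8266
prox(4.3497) = sign(4.3497)*max(|4.3497| - 1.92, 0) = 2.4297
prox(x) = [-7.7854, 1.4995, -0.8266, 2.4297]
||prox(x)||_1 = 7.7854 + 1.4995 + 0.8266 + 2.4297 = 12.5412


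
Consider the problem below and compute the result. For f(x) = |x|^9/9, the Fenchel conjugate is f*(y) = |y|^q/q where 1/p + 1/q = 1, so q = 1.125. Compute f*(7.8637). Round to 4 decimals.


The conjugate exponent q satisfies 1/p + 1/q = 1.
p = 9, so q = 9/(9 - 1) = 1.125
|y|^q = 7.8637^1.125 = 10.1761
f*(7.8637) = 10.1761 / 1.125 = 9.0454


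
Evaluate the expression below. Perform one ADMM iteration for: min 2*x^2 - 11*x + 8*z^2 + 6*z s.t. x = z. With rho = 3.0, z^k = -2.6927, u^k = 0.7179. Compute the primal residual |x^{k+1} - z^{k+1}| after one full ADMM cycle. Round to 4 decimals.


ADMM iteration with rho = 3.0, z^k = -2.6927, u^k = 0.7179
Step 1: x-update.
Minimize 2*x^2 - 11*x + (3.0/2)*(x + 2.6927 + 0.7179)^2
FOC: (2*2 + 3.0)*x = 11 + 3.0*(-2.6927 - 0.7179)
x^{k+1} = 0.1097
Step 2: z-update.
Minimize 8*z^2 + 6*z + (3.0/2)*(0.1097 - z + 0.7179)^2
FOC: (2*8 + 3.0)*z = -6 + 3.0*(0.1097 + 0.7179)
z^{k+1} = -0.1851
Step 3: u-update.
u^{k+1} = 0.7179 + 0.1097 + 0.1851 = 1.0128
Step 4: Primal residual = |0.1097 + 0.1851| = 0.2949


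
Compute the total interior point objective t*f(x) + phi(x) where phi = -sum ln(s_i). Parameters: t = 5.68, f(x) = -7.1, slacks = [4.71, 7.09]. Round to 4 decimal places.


Step 1: Compute log-barrier.
ln values: [1.5497, 1.9587]
phi = -(1.5497 + 1.9587) = -3.5084
Step 2: Compute augmented objective.
t*f(x) = 5.68*-7.1 = -40.328
Total = -40.328 - 3.5084 = -43.8364


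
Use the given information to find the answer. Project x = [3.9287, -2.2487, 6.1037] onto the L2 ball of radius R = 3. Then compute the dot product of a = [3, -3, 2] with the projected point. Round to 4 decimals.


Step 1: Compute ||x|| (intermediates to 6 decimals).
||x|| = sqrt(3.9287^2 + (-2.2487)^2 + 6.1037^2) = 7.599111
Step 2: Project.
Since ||x|| > R, scale = R/||x|| = 3/7.599111 = 0.394783, proj(x) = scale * x
proj(x) = [1.550984, -0.887749, 2.409637]
Step 3: Dot product.
a^T * proj(x) = 3*1.550984 - 3*(-0.887749) + 2*2.409637 = 12.1355


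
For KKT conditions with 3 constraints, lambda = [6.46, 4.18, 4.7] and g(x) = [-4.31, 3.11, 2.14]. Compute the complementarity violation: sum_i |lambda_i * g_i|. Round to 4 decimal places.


KKT complementary slackness check:
lambda_1 * g_1 = 6.46 * -4.31 = -27.8426
lambda_2 * g_2 = 4.18 * 3.11 = 12.9998
lambda_3 * g_3 = 4.7 * 2.14 = 10.058
Total violation = 27.8426 + 12.9998 + 10.058 = 50.9004


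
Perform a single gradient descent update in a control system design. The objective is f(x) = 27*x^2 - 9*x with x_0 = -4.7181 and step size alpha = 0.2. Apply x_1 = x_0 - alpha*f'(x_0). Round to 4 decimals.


We compute the gradient at x_0 and apply the update.
f'(x) = 54*x - 9
f'(-4.7181) = 54*-4.7181 - 9 = -263.7774
x_1 = -4.7181 - 0.2*-263.7774 = 48.0374


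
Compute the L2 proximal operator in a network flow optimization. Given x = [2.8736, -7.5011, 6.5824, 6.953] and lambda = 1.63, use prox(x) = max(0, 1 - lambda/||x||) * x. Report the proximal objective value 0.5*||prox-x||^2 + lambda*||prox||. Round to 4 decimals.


Step 1: Compute ||x||.
||x|| = 12.4979
Step 2: Compute scaling factor.
scale = max(0, 1 - 1.63/12.4979) = 0.8696
Step 3: prox(x) = [2.4988, -6.5228, 5.7239, 6.0462]
||prox(x)|| = 10.8679
Step 4: Proximal objective.
0.5*||prox-x||^2 = 1.3285
lambda*||prox|| = 17.7147
Total = 19.043


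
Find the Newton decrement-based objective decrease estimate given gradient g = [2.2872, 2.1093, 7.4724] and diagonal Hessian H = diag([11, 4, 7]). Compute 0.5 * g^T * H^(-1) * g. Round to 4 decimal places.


Step 1: H is diagonal, so H^(-1) * g = [0.2079, 0.5273, 1.0675].
Step 2: g^T H^(-1) g = sum_i g_i^2 / H_ii
  = (2.2872)^2/11 + (2.1093)^2/4 + (7.4724)^2/7
  = 0.4756 + 1.1123 + 7.9767 = 9.5645
Step 3: Objective decrease = 0.5 * g^T H^(-1) g = 4.7823


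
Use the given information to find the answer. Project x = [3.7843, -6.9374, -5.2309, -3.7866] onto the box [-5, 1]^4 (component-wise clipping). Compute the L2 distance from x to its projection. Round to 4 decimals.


Project each component onto [-5, 1].
clip(3.7843) = 1.0, clip(-6.9374) = -5.0, clip(-5.2309) = -5.0, clip(-3.7866) = -3.7866
Projection = [1.0, -5.0, -5.0, -3.7866]
Squared diffs: [7.7523, 3.7535, 0.0533, 0.0]
Distance = sqrt(11.5591) = 3.3999


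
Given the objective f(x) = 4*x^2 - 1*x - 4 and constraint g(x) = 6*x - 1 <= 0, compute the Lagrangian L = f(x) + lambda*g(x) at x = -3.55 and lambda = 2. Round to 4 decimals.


Step 1: Evaluate f(x).
f(-3.55) = 4*(-3.55)^2 - 1*(-3.55) - 4 = 49.96
Step 2: Evaluate g(x).
g(-3.55) = 6*-3.55 - 1 = -22.3
Step 3: Compute Lagrangian.
L = 49.96 + 2*-22.3 = 5.36


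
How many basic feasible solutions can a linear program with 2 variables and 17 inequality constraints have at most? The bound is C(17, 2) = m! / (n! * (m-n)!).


Each vertex corresponds to some choice of n active constraints out of m, so the number of vertices is at most C(m, n) = m! / (n!(m-n)!).
m = 17, n = 2
Numerator: 17 * 16
Denominator: 2! = 2
C(17, 2) = 136


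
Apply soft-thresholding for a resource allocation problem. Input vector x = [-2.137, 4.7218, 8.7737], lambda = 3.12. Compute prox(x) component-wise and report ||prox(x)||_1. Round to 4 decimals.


Soft-thresholding with lambda = 3.12:
prox(-2.137) = sign(-2.137)*max(|-2.137| - 3.12, 0) = 0.0
prox(4.7218) = sign(4.7218)*max(|4.7218| - 3.12, 0) = 1.6018
prox(8.7737) = sign(8.7737)*max(|8.7737| - 3.12, 0) = 5.6537
prox(x) = [0.0, 1.6018, 5.6537]
||prox(x)||_1 = 0.0 + 1.6018 + 5.6537 = 7.2555


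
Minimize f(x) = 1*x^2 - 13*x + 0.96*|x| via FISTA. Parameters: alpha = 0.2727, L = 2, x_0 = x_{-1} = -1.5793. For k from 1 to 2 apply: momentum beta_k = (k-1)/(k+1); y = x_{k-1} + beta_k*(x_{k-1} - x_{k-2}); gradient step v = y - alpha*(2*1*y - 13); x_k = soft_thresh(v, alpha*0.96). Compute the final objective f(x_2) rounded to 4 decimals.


FISTA on f(x) = 1*x^2 - 13*x + 0.96*|x|
L = 2, alpha = 0.2727
Iteration 1: beta = 0.0, y = -1.5793 + 0.0*(-1.5793 + 1.5793) = -1.5793
  grad(y) = -16.1586, v = y - alpha*grad = 2.8272
  prox(v) = soft_thresh(2.8272, 0.2618) = 2.5654
Iteration 2: beta = 0.3333, y = 2.5654 + 0.3333*(2.5654 + 1.5793) = 3.9469
  grad(y) = -5.1062, v = y - alpha*grad = 5.3394
  prox(v) = soft_thresh(5.3394, 0.2618) = 5.0776
f(x_2) = 1*5.0776^2 - 13*5.0776 + 0.96*|5.0776| = -35.3522


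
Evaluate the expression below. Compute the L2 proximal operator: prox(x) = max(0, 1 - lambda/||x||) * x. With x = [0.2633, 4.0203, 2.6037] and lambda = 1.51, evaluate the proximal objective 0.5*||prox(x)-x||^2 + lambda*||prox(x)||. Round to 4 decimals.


Step 1: Compute ||x||.
||x|| = 4.797
Step 2: Compute scaling factor.
scale = max(0, 1 - 1.51/4.797) = 0.6852
Step 3: prox(x) = [0.1804, 2.7548, 1.7841]
||prox(x)|| = 3.287
Step 4: Proximal objective.
0.5*||prox-x||^2 = 1.1401
lambda*||prox|| = 4.9634
Total = 6.1034


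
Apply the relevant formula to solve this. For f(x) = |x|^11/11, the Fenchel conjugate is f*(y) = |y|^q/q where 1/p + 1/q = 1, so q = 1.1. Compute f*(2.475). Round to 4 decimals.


The conjugate exponent q satisfies 1/p + 1/q = 1.
p = 11, so q = 11/(11 - 1) = 1.1
|y|^q = 2.475^1.1 = 2.7098
f*(2.475) = 2.7098 / 1.1 = 2.4634


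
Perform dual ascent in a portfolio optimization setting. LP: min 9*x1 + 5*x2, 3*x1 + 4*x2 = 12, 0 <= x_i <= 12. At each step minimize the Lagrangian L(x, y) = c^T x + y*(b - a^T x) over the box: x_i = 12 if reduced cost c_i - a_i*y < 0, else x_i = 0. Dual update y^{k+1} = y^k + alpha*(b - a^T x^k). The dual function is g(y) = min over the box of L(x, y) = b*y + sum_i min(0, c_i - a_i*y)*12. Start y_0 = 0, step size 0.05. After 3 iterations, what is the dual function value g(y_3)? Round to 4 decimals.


Dual ascent for LP: min 9*x1 + 5*x2, 3*x1 + 4*x2 = 12, 0 <= x_i <= 12
Step 1: y^k = 0.0, reduced costs: (9.0, 5.0)
  x^k = (0.0, 0.0), subgradient = b - a^T x = 12.0
  y^{k+1} = 0.0 + 0.05*12.0 = 0.6
Step 2: y^k = 0.6, reduced costs: (7.2, 2.6)
  x^k = (0.0, 0.0), subgradient = b - a^T x = 12.0
  y^{k+1} = 0.6 + 0.05*12.0 = 1.2
Step 3: y^k = 1.2, reduced costs: (5.4, 0.2)
  x^k = (0.0, 0.0), subgradient = b - a^T x = 12.0
  y^{k+1} = 1.2 + 0.05*12.0 = 1.8
Dual objective at y_3 = 1.8: reduced costs (3.6, -2.2), box minimizer x = (0.0, 12.0)
g(y_3) = b*y + (c1 - a1*y)*x1 + (c2 - a2*y)*x2 = 12*1.8 + 3.6*0.0 + (-2.2)*12.0 = 21.6 + 0.0 - 26.4 = -4.8


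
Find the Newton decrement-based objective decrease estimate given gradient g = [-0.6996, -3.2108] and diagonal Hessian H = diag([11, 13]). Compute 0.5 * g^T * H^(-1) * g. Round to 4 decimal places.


Step 1: H is diagonal, so H^(-1) * g = [-0.0636, -0.247].
Step 2: g^T H^(-1) g = sum_i g_i^2 / H_ii
  = (-0.6996)^2/11 + (-3.2108)^2/13
  = 0.0445 + 0.793 = 0.8375
Step 3: Objective decrease = 0.5 * g^T H^(-1) g = 0.4188


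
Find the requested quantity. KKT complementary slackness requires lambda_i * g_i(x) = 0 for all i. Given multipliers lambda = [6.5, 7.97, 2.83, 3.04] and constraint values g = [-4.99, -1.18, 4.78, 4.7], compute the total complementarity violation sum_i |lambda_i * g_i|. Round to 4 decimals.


KKT complementary slackness check:
lambda_1 * g_1 = 6.5 * -4.99 = -32.435
lambda_2 * g_2 = 7.97 * -1.18 = -9.4046
lambda_3 * g_3 = 2.83 * 4.78 = 13.5274
lambda_4 * g_4 = 3.04 * 4.7 = 14.288
Total violation = 32.435 + 9.4046 + 13.5274 + 14.288 = 69.655


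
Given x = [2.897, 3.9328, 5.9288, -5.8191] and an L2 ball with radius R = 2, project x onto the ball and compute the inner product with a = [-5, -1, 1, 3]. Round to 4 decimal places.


Step 1: Compute ||x|| (intermediates to 6 decimals).
||x|| = sqrt(2.897^2 + 3.9328^2 + 5.9288^2 + (-5.8191)^2) = 9.637018
Step 2: Project.
Since ||x|| > R, scale = R/||x|| = 2/9.637018 = 0.207533, proj(x) = scale * x
proj(x) = [0.601223, 0.816186, 1.230422, -1.207655]
Step 3: Dot product.
a^T * proj(x) = -5*0.601223 - 1*0.816186 + 1*1.230422 + 3*(-1.207655) = -6.2148


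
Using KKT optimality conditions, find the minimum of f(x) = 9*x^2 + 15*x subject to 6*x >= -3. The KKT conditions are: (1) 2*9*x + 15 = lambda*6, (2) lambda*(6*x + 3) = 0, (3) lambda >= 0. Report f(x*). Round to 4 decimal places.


Step 1: Try lambda = 0 (constraint inactive).
x_unc = -15/(2*9) = -0.8333
Check: 6*-0.8333 = -4.9998 < -3 -- violated!
Step 2: Constraint must be active: 6*x = -3
x* = -3/6 = -0.5
lambda = (2*9*(-0.5) + 15)/6 = 1.0
Step 3: Compute optimal value.
f(x*) = 9*(-0.5)^2 + 15*(-0.5) = -5.25


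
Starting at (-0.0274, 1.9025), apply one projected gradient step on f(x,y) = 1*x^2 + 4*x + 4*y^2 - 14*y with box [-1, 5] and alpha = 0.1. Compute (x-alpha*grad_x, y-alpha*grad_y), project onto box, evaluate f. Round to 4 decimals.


Step 1: Compute gradient at (-0.0274, 1.9025).
grad_x = 2*1*-0.0274 + 4 = 3.9452
grad_y = 2*4*1.9025 - 14 = 1.22
Step 2: Gradient step.
x_raw = -0.0274 - 0.1*3.9452 = -0.4219
y_raw = 1.9025 - 0.1*1.22 = 1.7805
Step 3: Project onto [-1, 5].
x_proj = clip(-0.4219) = -0.4219
y_proj = clip(1.7805) = 1.7805
Step 4: Evaluate f.
f(-0.4219, 1.7805) = -13.7559


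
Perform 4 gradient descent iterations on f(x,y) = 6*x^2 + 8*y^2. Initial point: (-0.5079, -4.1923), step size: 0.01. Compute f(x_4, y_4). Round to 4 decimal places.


Gradient descent on f(x,y) = 6*x^2 + 8*y^2.
Starting point: (-0.5079, -4.1923), alpha = 0.01
Step 1: grad_x = 2*6*-0.5079 = -6.0948, grad_y = 2*8*-4.1923 = -67.0768
  x_1 = -0.5079 - 0.01*-6.0948 = -0.447
  y_1 = -4.1923 - 0.01*-67.0768 = -3.5215
Step 2: grad_x = 2*6*-0.447 = -5.3634, grad_y = 2*8*-3.5215 = -56.3445
  x_2 = -0.447 - 0.01*-5.3634 = -0.3933
  y_2 = -3.5215 - 0.01*-56.3445 = -2.9581
Step 3: grad_x = 2*6*-0.3933 = -4.7198, grad_y = 2*8*-2.9581 = -47.3294
  x_3 = -0.3933 - 0.01*-4.7198 = -0.3461
  y_3 = -2.9581 - 0.01*-47.3294 = -2.4848
Step 4: grad_x = 2*6*-0.3461 = -4.1534, grad_y = 2*8*-2.4848 = -39.7567
  x_4 = -0.3461 - 0.01*-4.1534 = -0.3046
  y_4 = -2.4848 - 0.01*-39.7567 = -2.0872
f(-0.3046, -2.0872) = 6*(-0.3046)^2 + 8*(-2.0872)^2 = 35.4087


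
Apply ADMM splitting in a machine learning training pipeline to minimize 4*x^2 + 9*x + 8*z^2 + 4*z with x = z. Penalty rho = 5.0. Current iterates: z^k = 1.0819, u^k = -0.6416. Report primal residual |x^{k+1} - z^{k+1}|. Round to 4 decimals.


ADMM iteration with rho = 5.0, z^k = 1.0819, u^k = -0.6416
Step 1: x-update.
Minimize 4*x^2 + 9*x + (5.0/2)*(x - 1.0819 - 0.6416)^2
FOC: (2*4 + 5.0)*x = -9 + 5.0*(1.0819 + 0.6416)
x^{k+1} = -0.0294
Step 2: z-update.
Minimize 8*z^2 + 4*z + (5.0/2)*(-0.0294 - z - 0.6416)^2
FOC: (2*8 + 5.0)*z = -4 + 5.0*(-0.0294 - 0.6416)
z^{k+1} = -0.3502
Step 3: u-update.
u^{k+1} = -0.6416 - 0.0294 + 0.3502 = -0.3208
Step 4: Primal residual = |-0.0294 + 0.3502| = 0.3208


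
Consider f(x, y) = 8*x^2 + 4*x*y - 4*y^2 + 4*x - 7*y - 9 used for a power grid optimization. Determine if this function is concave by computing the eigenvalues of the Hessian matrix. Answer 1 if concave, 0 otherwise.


The Hessian of f(x,y) = 8*x^2 + 4*x*y - 4*y^2 + 4*x - 7*y - 9 is:
H = [[16, 4], [4, -8]]
Trace = 16 - 8 = 8
Determinant = 16*-8 - (4)^2 = -144
Discriminant = (8)^2 - 4*-144 = 640.0
Eigenvalues: lambda_1 = -8.6491, lambda_2 = 16.6491
The function is not concave.

0


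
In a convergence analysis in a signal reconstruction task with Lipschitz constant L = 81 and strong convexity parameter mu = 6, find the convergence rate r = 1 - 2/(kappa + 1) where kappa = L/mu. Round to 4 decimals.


Step 1: Compute the condition number.
kappa = L/mu = 81/6 = 13.5
Step 2: Compute the convergence rate.
r = 1 - 2/(kappa + 1) = 1 - 2*mu/(L + mu) = (L - mu)/(L + mu) = 75/87 = 0.8621


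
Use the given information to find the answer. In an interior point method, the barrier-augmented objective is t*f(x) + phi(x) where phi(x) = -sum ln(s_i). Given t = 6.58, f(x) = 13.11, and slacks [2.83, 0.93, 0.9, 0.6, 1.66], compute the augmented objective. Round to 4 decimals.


Step 1: Compute log-barrier.
ln values: [1.0403, -0.0726, -0.1054, -0.5108, 0.5068]
phi = -(1.0403 - 0.0726 - 0.1054 - 0.5108 + 0.5068) = -0.8583
Step 2: Compute augmented objective.
t*f(x) = 6.58*13.11 = 86.2638
Total = 86.2638 - 0.8583 = 85.4055


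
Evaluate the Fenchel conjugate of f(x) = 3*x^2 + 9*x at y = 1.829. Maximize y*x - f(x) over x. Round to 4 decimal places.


f*(y) = sup_x {y*x - a*x^2 - b*x} = sup_x {(y-b)*x - a*x^2}
FOC: (y - b) - 2a*x = 0 => x* = (y - b)/(2a)
x* = (1.829 - 9)/(2*3) = -1.1952
f*(1.829) = (y-b)^2/(4a) = (1.829 - 9)^2/(4*3)
= 51.4232/12 = 4.2853


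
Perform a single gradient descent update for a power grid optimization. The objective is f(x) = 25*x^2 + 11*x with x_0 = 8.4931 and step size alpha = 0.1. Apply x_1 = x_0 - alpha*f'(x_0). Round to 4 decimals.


We compute the gradient at x_0 and apply the update.
f'(x) = 50*x + 11
f'(8.4931) = 50*8.4931 + 11 = 435.655
x_1 = 8.4931 - 0.1*435.655 = -35.0724


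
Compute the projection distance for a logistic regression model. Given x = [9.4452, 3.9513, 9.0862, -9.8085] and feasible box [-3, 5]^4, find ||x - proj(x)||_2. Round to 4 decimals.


Project each component onto [-3, 5].
clip(9.4452) = 5.0, clip(3.9513) = 3.9513, clip(9.0862) = 5.0, clip(-9.8085) = -3.0
Projection = [5.0, 3.9513, 5.0, -3.0]
Squared diffs: [19.7598, 0.0, 16.697, 46.3557]
Distance = sqrt(82.8125) = 9.1001


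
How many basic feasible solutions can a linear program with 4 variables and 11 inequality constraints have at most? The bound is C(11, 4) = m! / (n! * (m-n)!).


Each vertex corresponds to some choice of n active constraints out of m, so the number of vertices is at most C(m, n) = m! / (n!(m-n)!).
m = 11, n = 4
Numerator: 11 * 10 * 9 * 8
Denominator: 4! = 24
C(11, 4) = 330


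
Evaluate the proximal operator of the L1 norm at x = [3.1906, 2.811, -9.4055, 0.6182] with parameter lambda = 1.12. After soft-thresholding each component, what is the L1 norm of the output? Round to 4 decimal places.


Soft-thresholding with lambda = 1.12:
prox(3.1906) = sign(3.1906)*max(|3.1906| - 1.12, 0) = 2.0706
prox(2.811) = sign(2.811)*max(|2.811| - 1.12, 0) = 1.691
prox(-9.4055) = sign(-9.4055)*max(|-9.4055| - 1.12, 0) = -8.2855
prox(0.6182) = sign(0.6182)*max(|0.6182| - 1.12, 0) = 0.0
prox(x) = [2.0706, 1.691, -8.2855, 0.0]
||prox(x)||_1 = 2.0706 + 1.691 + 8.2855 + 0.0 = 12.0471


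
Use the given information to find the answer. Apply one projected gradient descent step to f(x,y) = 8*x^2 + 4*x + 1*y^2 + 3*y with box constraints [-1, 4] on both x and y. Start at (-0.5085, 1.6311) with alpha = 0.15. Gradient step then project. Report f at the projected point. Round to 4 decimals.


Step 1: Compute gradient at (-0.5085, 1.6311).
grad_x = 2*8*-0.5085 + 4 = -4.136
grad_y = 2*1*1.6311 + 3 = 6.2622
Step 2: Gradient step.
x_raw = -0.5085 - 0.15*-4.136 = 0.1119
y_raw = 1.6311 - 0.15*6.2622 = 0.6918
Step 3: Project onto [-1, 4].
x_proj = clip(0.1119) = 0.1119
y_proj = clip(0.6918) = 0.6918
Step 4: Evaluate f.
f(0.1119, 0.6918) = 3.1016


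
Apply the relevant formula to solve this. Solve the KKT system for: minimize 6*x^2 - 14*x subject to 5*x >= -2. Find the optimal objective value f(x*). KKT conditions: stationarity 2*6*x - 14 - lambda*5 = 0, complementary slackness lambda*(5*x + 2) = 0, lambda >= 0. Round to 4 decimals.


Step 1: Try lambda = 0 (constraint inactive).
Stationarity: 2*6*x - 14 = 0
x* = 14/(2*6) = 7/6 = 1.1667 (rounded; the exact value 7/6 is used below)
Check constraint: 5*1.1667 = 5.8335 >= -2 -- satisfied.
Step 2: Compute optimal value.
f(x*) = 6*(7/6)^2 - 14*(7/6) = -8.1667


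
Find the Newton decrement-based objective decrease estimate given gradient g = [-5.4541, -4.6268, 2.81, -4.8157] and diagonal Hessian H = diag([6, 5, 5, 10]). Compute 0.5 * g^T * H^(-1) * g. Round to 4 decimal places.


Step 1: H is diagonal, so H^(-1) * g = [-0.909, -0.9254, 0.562, -0.4816].
Step 2: g^T H^(-1) g = sum_i g_i^2 / H_ii
  = (-5.4541)^2/6 + (-4.6268)^2/5 + (2.81)^2/5 + (-4.8157)^2/10
  = 4.9579 + 4.2815 + 1.5792 + 2.3191 = 13.1376
Step 3: Objective decrease = 0.5 * g^T H^(-1) g = 6.5688


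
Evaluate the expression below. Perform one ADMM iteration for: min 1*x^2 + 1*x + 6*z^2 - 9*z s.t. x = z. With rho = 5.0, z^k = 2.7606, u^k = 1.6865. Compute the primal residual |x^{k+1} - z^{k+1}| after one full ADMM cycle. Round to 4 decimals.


ADMM iteration with rho = 5.0, z^k = 2.7606, u^k = 1.6865
Step 1: x-update.
Minimize 1*x^2 + 1*x + (5.0/2)*(x - 2.7606 + 1.6865)^2
FOC: (2*1 + 5.0)*x = -1 + 5.0*(2.7606 - 1.6865)
x^{k+1} = 0.6244
Step 2: z-update.
Minimize 6*z^2 - 9*z + (5.0/2)*(0.6244 - z + 1.6865)^2
FOC: (2*6 + 5.0)*z = 9 + 5.0*(0.6244 + 1.6865)
z^{k+1} = 1.2091
Step 3: u-update.
u^{k+1} = 1.6865 + 0.6244 - 1.2091 = 1.1018
Step 4: Primal residual = |0.6244 - 1.2091| = 0.5847


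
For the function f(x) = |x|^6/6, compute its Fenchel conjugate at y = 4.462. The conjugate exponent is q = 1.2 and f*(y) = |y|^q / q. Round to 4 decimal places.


The conjugate exponent q satisfies 1/p + 1/q = 1.
p = 6, so q = 6/(6 - 1) = 1.2
|y|^q = 4.462^1.2 = 6.0178
f*(4.462) = 6.0178 / 1.2 = 5.0148


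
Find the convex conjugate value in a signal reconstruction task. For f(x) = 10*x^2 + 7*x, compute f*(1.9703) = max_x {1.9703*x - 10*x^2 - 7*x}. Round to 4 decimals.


f*(y) = sup_x {y*x - a*x^2 - b*x} = sup_x {(y-b)*x - a*x^2}
FOC: (y - b) - 2a*x = 0 => x* = (y - b)/(2a)
x* = (1.9703 - 7)/(2*10) = -0.2515
f*(1.9703) = (y-b)^2/(4a) = (1.9703 - 7)^2/(4*10)
= 25.2979/40 = 0.6324


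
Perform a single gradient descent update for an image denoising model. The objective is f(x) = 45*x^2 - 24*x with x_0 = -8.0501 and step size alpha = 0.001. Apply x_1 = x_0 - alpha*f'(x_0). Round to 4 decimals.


We compute the gradient at x_0 and apply the update.
f'(x) = 90*x - 24
f'(-8.0501) = 90*-8.0501 - 24 = -748.509
x_1 = -8.0501 - 0.001*-748.509 = -7.3016


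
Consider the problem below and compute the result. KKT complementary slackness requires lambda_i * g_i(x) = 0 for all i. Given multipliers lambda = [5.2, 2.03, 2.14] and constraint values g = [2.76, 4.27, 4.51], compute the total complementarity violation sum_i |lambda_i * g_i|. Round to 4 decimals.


KKT complementary slackness check:
lambda_1 * g_1 = 5.2 * 2.76 = 14.352
lambda_2 * g_2 = 2.03 * 4.27 = 8.6681
lambda_3 * g_3 = 2.14 * 4.51 = 9.6514
Total violation = 14.352 + 8.6681 + 9.6514 = 32.6715


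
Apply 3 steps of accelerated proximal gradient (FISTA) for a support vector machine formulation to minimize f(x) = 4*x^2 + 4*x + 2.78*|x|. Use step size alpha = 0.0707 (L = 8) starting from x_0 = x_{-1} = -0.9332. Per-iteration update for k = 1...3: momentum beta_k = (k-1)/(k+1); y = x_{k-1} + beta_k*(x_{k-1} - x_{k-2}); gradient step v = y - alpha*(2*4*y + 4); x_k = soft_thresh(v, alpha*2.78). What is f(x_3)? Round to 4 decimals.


FISTA on f(x) = 4*x^2 + 4*x + 2.78*|x|
L = 8, alpha = 0.0707
Iteration 1: beta = 0.0, y = -0.9332 + 0.0*(-0.9332 + 0.9332) = -0.9332
  grad(y) = -3.4656, v = y - alpha*grad = -0.6882
  prox(v) = soft_thresh(-0.6882, 0.1965) = -0.4916
Iteration 2: beta = 0.3333, y = -0.4916 + 0.3333*(-0.4916 + 0.9332) = -0.3444
  grad(y) = 1.2444, v = y - alpha*grad = -0.4324
  prox(v) = soft_thresh(-0.4324, 0.1965) = -0.2359
Iteration 3: beta = 0.5, y = -0.2359 + 0.5*(-0.2359 + 0.4916) = -0.108
  grad(y) = 3.136, v = y - alpha*grad = -0.3297
  prox(v) = soft_thresh(-0.3297, 0.1965) = -0.1332
f(x_3) = 4*(-0.1332)^2 + 4*(-0.1332) + 2.78*|-0.1332| = -0.0915


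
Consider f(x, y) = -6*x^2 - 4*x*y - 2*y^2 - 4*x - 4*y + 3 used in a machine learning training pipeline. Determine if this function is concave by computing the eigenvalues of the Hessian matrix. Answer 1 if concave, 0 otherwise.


The Hessian of f(x,y) = -6*x^2 - 4*x*y - 2*y^2 - 4*x - 4*y + 3 is:
H = [[-12, -4], [-4, -4]]
Trace = -12 - 4 = -16
Determinant = -12*-4 - (-4)^2 = 32
Discriminant = (-16)^2 - 4*32 = 128.0
Eigenvalues: lambda_1 = -13.6569, lambda_2 = -2.3431
The function is concave.

1


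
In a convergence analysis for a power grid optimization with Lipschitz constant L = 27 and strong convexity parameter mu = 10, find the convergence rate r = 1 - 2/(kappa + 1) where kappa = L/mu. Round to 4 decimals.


Step 1: Compute the condition number.
kappa = L/mu = 27/10 = 2.7
Step 2: Compute the convergence rate.
r = 1 - 2/(kappa + 1) = 1 - 2*mu/(L + mu) = (L - mu)/(L + mu) = 17/37 = 0.4595


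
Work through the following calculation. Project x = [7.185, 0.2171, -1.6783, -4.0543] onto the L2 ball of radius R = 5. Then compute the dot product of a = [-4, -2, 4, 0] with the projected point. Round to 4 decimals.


Step 1: Compute ||x|| (intermediates to 6 decimals).
||x|| = sqrt(7.185^2 + 0.2171^2 + (-1.6783)^2 + (-4.0543)^2) = 8.421722
Step 2: Project.
Since ||x|| > R, scale = R/||x|| = 5/8.421722 = 0.593703, proj(x) = scale * x
proj(x) = [4.265756, 0.128893, -0.996412, -2.40705]
Step 3: Dot product.
a^T * proj(x) = -4*4.265756 - 2*0.128893 + 4*(-0.996412) + 0*(-2.40705) = -21.3065


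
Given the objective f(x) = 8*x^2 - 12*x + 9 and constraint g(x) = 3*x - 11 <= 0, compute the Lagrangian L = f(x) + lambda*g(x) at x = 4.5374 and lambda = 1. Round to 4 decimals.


Step 1: Evaluate f(x).
f(4.5374) = 8*4.5374^2 - 12*4.5374 + 9 = 119.2552
Step 2: Evaluate g(x).
g(4.5374) = 3*4.5374 - 11 = 2.6122
Step 3: Compute Lagrangian.
L = 119.2552 + 1*2.6122 = 121.8674


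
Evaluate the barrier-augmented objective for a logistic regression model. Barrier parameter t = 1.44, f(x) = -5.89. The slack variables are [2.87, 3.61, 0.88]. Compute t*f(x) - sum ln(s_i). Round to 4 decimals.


Step 1: Compute log-barrier.
ln values: [1.0543, 1.2837, -0.1278]
phi = -(1.0543 + 1.2837 - 0.1278) = -2.2102
Step 2: Compute augmented objective.
t*f(x) = 1.44*-5.89 = -8.4816
Total = -8.4816 - 2.2102 = -10.6918


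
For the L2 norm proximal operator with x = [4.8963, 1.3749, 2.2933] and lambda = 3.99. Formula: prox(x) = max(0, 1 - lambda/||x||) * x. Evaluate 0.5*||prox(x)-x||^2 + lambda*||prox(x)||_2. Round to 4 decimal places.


Step 1: Compute ||x||.
||x|| = 5.5788
Step 2: Compute scaling factor.
scale = max(0, 1 - 3.99/5.5788) = 0.2848
Step 3: prox(x) = [1.3944, 0.3916, 0.6531]
||prox(x)|| = 1.5888
Step 4: Proximal objective.
0.5*||prox-x||^2 = 7.9601
lambda*||prox|| = 6.3393
Total = 14.2995


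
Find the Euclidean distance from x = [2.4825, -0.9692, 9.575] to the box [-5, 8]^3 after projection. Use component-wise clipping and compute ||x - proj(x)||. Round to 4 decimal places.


Project each component onto [-5, 8].
clip(2.4825) = 2.4825, clip(-0.9692) = -0.9692, clip(9.575) = 8.0
Projection = [2.4825, -0.9692, 8.0]
Squared diffs: [0.0, 0.0, 2.4806]
Distance = sqrt(2.4806) = 1.575


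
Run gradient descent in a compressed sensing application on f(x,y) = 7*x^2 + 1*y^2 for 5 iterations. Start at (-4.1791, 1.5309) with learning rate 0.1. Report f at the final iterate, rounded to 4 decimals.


Gradient descent on f(x,y) = 7*x^2 + 1*y^2.
Starting point: (-4.1791, 1.5309), alpha = 0.1
Step 1: grad_x = 2*7*-4.1791 = -58.5074, grad_y = 2*1*1.5309 = 3.0618
  x_1 = -4.1791 - 0.1*-58.5074 = 1.6716
  y_1 = 1.5309 - 0.1*3.0618 = 1.2247
Step 2: grad_x = 2*7*1.6716 = 23.403, grad_y = 2*1*1.2247 = 2.4494
  x_2 = 1.6716 - 0.1*23.403 = -0.6687
  y_2 = 1.2247 - 0.1*2.4494 = 0.9798
Step 3: grad_x = 2*7*-0.6687 = -9.3612, grad_y = 2*1*0.9798 = 1.9596
  x_3 = -0.6687 - 0.1*-9.3612 = 0.2675
  y_3 = 0.9798 - 0.1*1.9596 = 0.7838
Step 4: grad_x = 2*7*0.2675 = 3.7445, grad_y = 2*1*0.7838 = 1.5676
  x_4 = 0.2675 - 0.1*3.7445 = -0.107
  y_4 = 0.7838 - 0.1*1.5676 = 0.6271
Step 5: grad_x = 2*7*-0.107 = -1.4978, grad_y = 2*1*0.6271 = 1.2541
  x_5 = -0.107 - 0.1*-1.4978 = 0.0428
  y_5 = 0.6271 - 0.1*1.2541 = 0.5016
f(0.0428, 0.5016) = 7*0.0428^2 + 1*0.5016^2 = 0.2645


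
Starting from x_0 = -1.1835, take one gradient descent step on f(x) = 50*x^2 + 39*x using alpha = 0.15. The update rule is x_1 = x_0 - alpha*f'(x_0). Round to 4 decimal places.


We compute the gradient at x_0 and apply the update.
f'(x) = 100*x + 39
f'(-1.1835) = 100*-1.1835 + 39 = -79.35
x_1 = -1.1835 - 0.15*-79.35 = 10.719


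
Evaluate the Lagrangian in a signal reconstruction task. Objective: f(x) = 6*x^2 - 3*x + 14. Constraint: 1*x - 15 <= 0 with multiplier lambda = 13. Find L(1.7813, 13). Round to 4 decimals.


Step 1: Evaluate f(x).
f(1.7813) = 6*1.7813^2 - 3*1.7813 + 14 = 27.6943
Step 2: Evaluate g(x).
g(1.7813) = 1*1.7813 - 15 = -13.2187
Step 3: Compute Lagrangian.
L = 27.6943 + 13*-13.2187 = -144.1488


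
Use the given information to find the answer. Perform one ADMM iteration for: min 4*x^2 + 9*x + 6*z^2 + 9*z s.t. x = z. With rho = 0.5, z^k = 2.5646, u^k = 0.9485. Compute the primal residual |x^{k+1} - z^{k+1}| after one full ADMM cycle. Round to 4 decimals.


ADMM iteration with rho = 0.5, z^k = 2.5646, u^k = 0.9485
Step 1: x-update.
Minimize 4*x^2 + 9*x + (0.5/2)*(x - 2.5646 + 0.9485)^2
FOC: (2*4 + 0.5)*x = -9 + 0.5*(2.5646 - 0.9485)
x^{k+1} = -0.9638
Step 2: z-update.
Minimize 6*z^2 + 9*z + (0.5/2)*(-0.9638 - z + 0.9485)^2
FOC: (2*6 + 0.5)*z = -9 + 0.5*(-0.9638 + 0.9485)
z^{k+1} = -0.7206
Step 3: u-update.
u^{k+1} = 0.9485 - 0.9638 + 0.7206 = 0.7054
Step 4: Primal residual = |-0.9638 + 0.7206| = 0.2431
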